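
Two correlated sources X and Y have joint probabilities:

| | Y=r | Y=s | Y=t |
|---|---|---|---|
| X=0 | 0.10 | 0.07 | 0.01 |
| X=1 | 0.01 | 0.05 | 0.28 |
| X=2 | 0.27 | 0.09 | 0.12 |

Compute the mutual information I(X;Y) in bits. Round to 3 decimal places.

Marginals: p(X) = (0.1800, 0.3400, 0.4800), p(Y) = (0.3800, 0.2100, 0.4100).
I(X;Y) = H(X) + H(Y) − H(X,Y).
H(X) = 1.4828, H(Y) = 1.5307, H(X,Y) = 2.6537.
I(X;Y) = 1.4828 + 1.5307 − 2.6537 = 0.360 bits.

0.360 bits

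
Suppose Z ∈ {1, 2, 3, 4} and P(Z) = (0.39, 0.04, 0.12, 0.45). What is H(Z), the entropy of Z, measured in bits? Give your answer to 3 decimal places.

1.601 bits

H(Z) = −Σ p·log₂ p.
  −(0.39)·log₂(0.39) = 0.5298
  −(0.04)·log₂(0.04) = 0.1858
  −(0.12)·log₂(0.12) = 0.3671
  −(0.45)·log₂(0.45) = 0.5184
Sum: 0.5298 + 0.1858 + 0.3671 + 0.5184 = 1.601 bits.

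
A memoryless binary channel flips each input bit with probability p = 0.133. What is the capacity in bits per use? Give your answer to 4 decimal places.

0.4344 bits

Binary symmetric channel: C = 1 − h₂(ε) where h₂ is the binary entropy function.
h₂(0.133) = −0.133·log₂0.133 − 0.867·log₂0.867 = 0.5656.
C = 1 − 0.5656 = 0.4344 bits per channel use.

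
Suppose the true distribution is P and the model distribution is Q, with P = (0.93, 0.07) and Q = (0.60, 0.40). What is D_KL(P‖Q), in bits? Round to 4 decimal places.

0.4120 bits

D(P‖Q) = Σ p·log₂(p/q).
  0.93·log₂(0.93/0.60) = 0.58801
  0.07·log₂(0.07/0.40) = -0.17602
D(P‖Q) = 0.4120 bits.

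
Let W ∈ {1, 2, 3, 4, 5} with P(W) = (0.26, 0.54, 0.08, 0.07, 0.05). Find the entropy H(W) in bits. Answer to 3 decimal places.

H(W) = −Σ p·log₂ p.
  −(0.26)·log₂(0.26) = 0.5053
  −(0.54)·log₂(0.54) = 0.4800
  −(0.08)·log₂(0.08) = 0.2915
  −(0.07)·log₂(0.07) = 0.2686
  −(0.05)·log₂(0.05) = 0.2161
Sum: 0.5053 + 0.4800 + 0.2915 + 0.2686 + 0.2161 = 1.761 bits.

1.761 bits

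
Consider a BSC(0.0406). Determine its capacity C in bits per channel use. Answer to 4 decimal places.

0.7550 bits

Binary symmetric channel: C = 1 − h₂(ε) where h₂ is the binary entropy function.
h₂(0.0406) = −0.0406·log₂0.0406 − 0.9594·log₂0.9594 = 0.2450.
C = 1 − 0.2450 = 0.7550 bits per channel use.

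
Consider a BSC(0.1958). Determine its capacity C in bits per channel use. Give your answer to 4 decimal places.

0.2866 bits

Binary symmetric channel: C = 1 − h₂(ε) where h₂ is the binary entropy function.
h₂(0.1958) = −0.1958·log₂0.1958 − 0.8042·log₂0.8042 = 0.7134.
C = 1 − 0.7134 = 0.2866 bits per channel use.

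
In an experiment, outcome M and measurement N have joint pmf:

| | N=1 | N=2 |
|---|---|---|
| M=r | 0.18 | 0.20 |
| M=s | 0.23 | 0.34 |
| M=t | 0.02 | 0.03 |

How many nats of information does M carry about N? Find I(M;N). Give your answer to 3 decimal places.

Marginals: p(M) = (0.3800, 0.5700, 0.0500), p(N) = (0.4300, 0.5700).
I(M;N) = Σ p(x,y)·ln[p(x,y)/(p(x)p(y))].
  (r,1): 0.18·ln(1.1016) = 0.0174
  (r,2): 0.20·ln(0.9234) = -0.0159
  (s,1): 0.23·ln(0.9384) = -0.0146
  (s,2): 0.34·ln(1.0465) = 0.0154
  (t,1): 0.02·ln(0.9302) = -0.0014
  (t,2): 0.03·ln(1.0526) = 0.0015
Sum = 0.002 nats.

0.002 nats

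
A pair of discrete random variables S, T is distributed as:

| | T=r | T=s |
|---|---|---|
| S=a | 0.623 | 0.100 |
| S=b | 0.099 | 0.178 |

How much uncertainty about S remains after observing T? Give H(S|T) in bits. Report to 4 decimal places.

0.6783 bits

Chain rule: H(S|T) = H(S,T) − H(T).
Marginals: p(S) = (0.7230, 0.2770), p(T) = (0.7220, 0.2780).
H(S,T) = 1.5310 bits; H(T) = 0.8527 bits.
H(S|T) = 1.5310 − 0.8527 = 0.6783 bits.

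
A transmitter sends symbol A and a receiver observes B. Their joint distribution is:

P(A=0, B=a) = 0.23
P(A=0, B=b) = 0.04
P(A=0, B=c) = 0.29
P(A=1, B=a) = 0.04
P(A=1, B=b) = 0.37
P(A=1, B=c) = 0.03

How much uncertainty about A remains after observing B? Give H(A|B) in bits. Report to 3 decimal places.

Marginals: p(A) = (0.5600, 0.4400), p(B) = (0.2700, 0.4100, 0.3200).
H(A|B) = Σ p(B) · H(A|B=·).
  B=a: p=0.2700, H(A|B=a) = 0.6052
  B=b: p=0.4100, H(A|B=b) = 0.4612
  B=c: p=0.3200, H(A|B=c) = 0.4489
Weighted sum = 0.496 bits.

0.496 bits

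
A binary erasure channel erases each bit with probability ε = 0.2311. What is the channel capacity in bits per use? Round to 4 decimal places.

Binary erasure channel: capacity C = 1 − ε.
C = 1 − 0.2311 = 0.7689 bits per channel use.

0.7689 bits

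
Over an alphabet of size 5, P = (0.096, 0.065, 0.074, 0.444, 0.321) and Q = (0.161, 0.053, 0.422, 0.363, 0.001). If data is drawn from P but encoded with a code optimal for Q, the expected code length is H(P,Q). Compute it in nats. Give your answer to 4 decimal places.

3.0974 nats

H(P,Q) = −Σ p·ln q.
  −0.096·ln(0.161) = 0.17533
  −0.065·ln(0.053) = 0.19094
  −0.074·ln(0.422) = 0.06384
  −0.444·ln(0.363) = 0.44993
  −0.321·ln(0.001) = 2.21739
H(P,Q) = 3.0974 nats.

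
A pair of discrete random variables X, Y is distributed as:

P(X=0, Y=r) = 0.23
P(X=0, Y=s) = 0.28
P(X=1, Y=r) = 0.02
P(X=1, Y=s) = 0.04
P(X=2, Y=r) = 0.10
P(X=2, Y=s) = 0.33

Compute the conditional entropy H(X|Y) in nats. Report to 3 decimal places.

Chain rule: H(X|Y) = H(X,Y) − H(Y).
Marginals: p(X) = (0.5100, 0.0600, 0.4300), p(Y) = (0.3500, 0.6500).
H(X,Y) = 1.4976 nats; H(Y) = 0.6474 nats.
H(X|Y) = 1.4976 − 0.6474 = 0.850 nats.

0.850 nats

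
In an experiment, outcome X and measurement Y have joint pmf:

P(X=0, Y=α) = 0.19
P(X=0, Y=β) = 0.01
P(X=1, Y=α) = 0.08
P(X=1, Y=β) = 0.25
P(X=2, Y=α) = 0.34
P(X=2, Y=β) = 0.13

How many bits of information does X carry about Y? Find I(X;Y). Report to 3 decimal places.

0.244 bits

Marginals: p(X) = (0.2000, 0.3300, 0.4700), p(Y) = (0.6100, 0.3900).
I(X;Y) = H(X) + H(Y) − H(X,Y).
H(X) = 1.5042, H(Y) = 0.9648, H(X,Y) = 2.2250.
I(X;Y) = 1.5042 + 0.9648 − 2.2250 = 0.244 bits.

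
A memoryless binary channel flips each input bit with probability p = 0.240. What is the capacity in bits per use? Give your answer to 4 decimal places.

Binary symmetric channel: C = 1 − h₂(ε) where h₂ is the binary entropy function.
h₂(0.240) = −0.240·log₂0.240 − 0.760·log₂0.760 = 0.7950.
C = 1 − 0.7950 = 0.2050 bits per channel use.

0.2050 bits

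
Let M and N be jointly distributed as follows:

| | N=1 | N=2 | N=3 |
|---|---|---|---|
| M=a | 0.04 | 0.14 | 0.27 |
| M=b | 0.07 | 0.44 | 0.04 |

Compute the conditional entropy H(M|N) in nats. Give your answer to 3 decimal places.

Marginals: p(M) = (0.4500, 0.5500), p(N) = (0.1100, 0.5800, 0.3100).
H(M|N) = Σ p(N) · H(M|N=·).
  N=1: p=0.1100, H(M|N=1) = 0.6555
  N=2: p=0.5800, H(M|N=2) = 0.5527
  N=3: p=0.3100, H(M|N=3) = 0.3845
Weighted sum = 0.512 nats.

0.512 nats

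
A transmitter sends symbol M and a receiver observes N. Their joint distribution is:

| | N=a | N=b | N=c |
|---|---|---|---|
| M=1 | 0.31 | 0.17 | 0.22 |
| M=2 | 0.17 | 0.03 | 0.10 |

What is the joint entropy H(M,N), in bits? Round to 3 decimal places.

H(M,N) = −Σ p(x,y)·log₂ p(x,y) over all 6 cells.
  cell (1,a): −0.31·log₂0.31 = 0.5238
  cell (1,b): −0.17·log₂0.17 = 0.4346
  cell (1,c): −0.22·log₂0.22 = 0.4806
  cell (2,a): −0.17·log₂0.17 = 0.4346
  cell (2,b): −0.03·log₂0.03 = 0.1518
  cell (2,c): −0.10·log₂0.10 = 0.3322
Sum = 2.358 bits.

2.358 bits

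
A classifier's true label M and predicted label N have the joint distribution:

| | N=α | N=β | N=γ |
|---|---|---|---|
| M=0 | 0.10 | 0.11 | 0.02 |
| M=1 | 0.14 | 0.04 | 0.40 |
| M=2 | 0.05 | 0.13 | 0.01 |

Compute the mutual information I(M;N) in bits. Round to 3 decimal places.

0.382 bits

Marginals: p(M) = (0.2300, 0.5800, 0.1900), p(N) = (0.2900, 0.2800, 0.4300).
I(M;N) = H(M) + H(N) − H(M,N).
H(M) = 1.3987, H(N) = 1.5557, H(M,N) = 2.5722.
I(M;N) = 1.3987 + 1.5557 − 2.5722 = 0.382 bits.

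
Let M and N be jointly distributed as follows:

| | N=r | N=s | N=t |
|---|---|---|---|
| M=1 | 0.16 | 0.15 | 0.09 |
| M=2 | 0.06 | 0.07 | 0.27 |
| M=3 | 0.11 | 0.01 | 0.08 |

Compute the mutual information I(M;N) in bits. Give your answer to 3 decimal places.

0.182 bits

Marginals: p(M) = (0.4000, 0.4000, 0.2000), p(N) = (0.3300, 0.2300, 0.4400).
I(M;N) = Σ p(x,y)·log₂[p(x,y)/(p(x)p(y))].
  (1,r): 0.16·log₂(1.2121) = 0.0444
  (1,s): 0.15·log₂(1.6304) = 0.1058
  (1,t): 0.09·log₂(0.5114) = -0.0871
  (2,r): 0.06·log₂(0.4545) = -0.0683
  (2,s): 0.07·log₂(0.7609) = -0.0276
  (2,t): 0.27·log₂(1.5341) = 0.1667
  (3,r): 0.11·log₂(1.6667) = 0.0811
  (3,s): 0.01·log₂(0.2174) = -0.0220
  (3,t): 0.08·log₂(0.9091) = -0.0110
Sum = 0.182 bits.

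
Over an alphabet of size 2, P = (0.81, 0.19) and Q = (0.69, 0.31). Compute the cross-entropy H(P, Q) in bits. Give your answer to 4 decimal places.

0.7547 bits

H(P,Q) = −Σ p·log₂ q.
  −0.81·log₂(0.69) = 0.43362
  −0.19·log₂(0.31) = 0.32104
H(P,Q) = 0.7547 bits.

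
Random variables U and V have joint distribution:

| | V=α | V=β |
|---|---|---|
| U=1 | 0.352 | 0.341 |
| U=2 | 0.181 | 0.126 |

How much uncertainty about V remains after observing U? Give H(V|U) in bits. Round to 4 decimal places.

0.9927 bits

Marginals: p(U) = (0.6930, 0.3070), p(V) = (0.5330, 0.4670).
H(V|U) = Σ p(U) · H(V|U=·).
  U=1: p=0.6930, H(V|U=1) = 0.9998
  U=2: p=0.3070, H(V|U=2) = 0.9767
Weighted sum = 0.9927 bits.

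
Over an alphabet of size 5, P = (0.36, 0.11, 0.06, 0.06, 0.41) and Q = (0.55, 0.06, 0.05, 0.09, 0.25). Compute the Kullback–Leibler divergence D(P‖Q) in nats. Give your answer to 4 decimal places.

0.1035 nats

D(P‖Q) = Σ p·ln(p/q).
  0.36·ln(0.36/0.55) = -0.15257
  0.11·ln(0.11/0.06) = 0.06667
  0.06·ln(0.06/0.05) = 0.01094
  0.06·ln(0.06/0.09) = -0.02433
  0.41·ln(0.41/0.25) = 0.20283
D(P‖Q) = 0.1035 nats.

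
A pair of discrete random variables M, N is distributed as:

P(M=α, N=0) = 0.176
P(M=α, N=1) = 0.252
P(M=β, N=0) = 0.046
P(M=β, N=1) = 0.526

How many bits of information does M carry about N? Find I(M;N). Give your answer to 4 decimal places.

Marginals: p(M) = (0.4280, 0.5720), p(N) = (0.2220, 0.7780).
I(M;N) = H(M) + H(N) − H(M,N).
H(M) = 0.9850, H(N) = 0.7638, H(M,N) = 1.6341.
I(M;N) = 0.9850 + 0.7638 − 1.6341 = 0.1147 bits.

0.1147 bits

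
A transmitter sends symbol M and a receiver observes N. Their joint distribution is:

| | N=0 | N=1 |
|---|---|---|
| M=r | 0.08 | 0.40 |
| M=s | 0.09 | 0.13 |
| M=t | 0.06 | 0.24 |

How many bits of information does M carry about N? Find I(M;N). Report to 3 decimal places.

0.035 bits

Marginals: p(M) = (0.4800, 0.2200, 0.3000), p(N) = (0.2300, 0.7700).
I(M;N) = H(M) + H(N) − H(M,N).
H(M) = 1.5099, H(N) = 0.7780, H(M,N) = 2.2532.
I(M;N) = 1.5099 + 0.7780 − 2.2532 = 0.035 bits.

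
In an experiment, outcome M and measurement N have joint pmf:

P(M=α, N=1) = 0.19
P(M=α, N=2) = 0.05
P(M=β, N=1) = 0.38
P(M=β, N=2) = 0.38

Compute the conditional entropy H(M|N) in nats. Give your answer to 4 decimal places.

0.5174 nats

Chain rule: H(M|N) = H(M,N) − H(N).
Marginals: p(M) = (0.2400, 0.7600), p(N) = (0.5700, 0.4300).
H(M,N) = 1.2007 nats; H(N) = 0.6833 nats.
H(M|N) = 1.2007 − 0.6833 = 0.5174 nats.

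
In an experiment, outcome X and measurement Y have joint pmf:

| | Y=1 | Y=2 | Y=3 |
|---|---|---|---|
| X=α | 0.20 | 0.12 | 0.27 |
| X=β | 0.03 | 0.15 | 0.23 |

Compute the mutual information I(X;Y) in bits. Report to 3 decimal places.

0.083 bits

Marginals: p(X) = (0.5900, 0.4100), p(Y) = (0.2300, 0.2700, 0.5000).
I(X;Y) = H(X) + H(Y) − H(X,Y).
H(X) = 0.9765, H(Y) = 1.4977, H(X,Y) = 2.3915.
I(X;Y) = 0.9765 + 1.4977 − 2.3915 = 0.083 bits.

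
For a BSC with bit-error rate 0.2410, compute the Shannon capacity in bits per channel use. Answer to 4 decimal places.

0.2033 bits

Binary symmetric channel: C = 1 − h₂(ε) where h₂ is the binary entropy function.
h₂(0.2410) = −0.2410·log₂0.2410 − 0.7590·log₂0.7590 = 0.7967.
C = 1 − 0.7967 = 0.2033 bits per channel use.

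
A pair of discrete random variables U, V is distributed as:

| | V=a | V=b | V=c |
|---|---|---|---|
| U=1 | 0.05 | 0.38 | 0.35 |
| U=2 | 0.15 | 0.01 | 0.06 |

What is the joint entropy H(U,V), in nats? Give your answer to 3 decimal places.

H(U,V) = −Σ p(x,y)·ln p(x,y) over all 6 cells.
  cell (1,a): −0.05·ln0.05 = 0.1498
  cell (1,b): −0.38·ln0.38 = 0.3677
  cell (1,c): −0.35·ln0.35 = 0.3674
  cell (2,a): −0.15·ln0.15 = 0.2846
  cell (2,b): −0.01·ln0.01 = 0.0461
  cell (2,c): −0.06·ln0.06 = 0.1688
Sum = 1.384 nats.

1.384 nats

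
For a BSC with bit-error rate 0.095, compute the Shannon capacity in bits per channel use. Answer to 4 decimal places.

Binary symmetric channel: C = 1 − h₂(ε) where h₂ is the binary entropy function.
h₂(0.095) = −0.095·log₂0.095 − 0.905·log₂0.905 = 0.4529.
C = 1 − 0.4529 = 0.5471 bits per channel use.

0.5471 bits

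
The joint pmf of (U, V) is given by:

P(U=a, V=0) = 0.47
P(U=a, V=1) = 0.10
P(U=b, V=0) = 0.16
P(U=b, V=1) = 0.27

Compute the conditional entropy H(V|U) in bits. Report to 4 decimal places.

Chain rule: H(V|U) = H(U,V) − H(U).
Marginals: p(U) = (0.5700, 0.4300), p(V) = (0.6300, 0.3700).
H(U,V) = 1.7772 bits; H(U) = 0.9858 bits.
H(V|U) = 1.7772 − 0.9858 = 0.7914 bits.

0.7914 bits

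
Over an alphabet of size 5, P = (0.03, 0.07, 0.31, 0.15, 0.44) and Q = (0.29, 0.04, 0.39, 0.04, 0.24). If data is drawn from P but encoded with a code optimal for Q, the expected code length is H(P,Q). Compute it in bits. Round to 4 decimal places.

H(P,Q) = −Σ p·log₂ q.
  −0.03·log₂(0.29) = 0.05358
  −0.07·log₂(0.04) = 0.32507
  −0.31·log₂(0.39) = 0.42112
  −0.15·log₂(0.04) = 0.69658
  −0.44·log₂(0.24) = 0.90591
H(P,Q) = 2.4023 bits.

2.4023 bits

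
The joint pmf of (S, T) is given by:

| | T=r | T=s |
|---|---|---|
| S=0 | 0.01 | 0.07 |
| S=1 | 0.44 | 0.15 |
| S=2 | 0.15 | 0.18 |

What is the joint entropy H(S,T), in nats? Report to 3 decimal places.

1.471 nats

H(S,T) = −Σ p(x,y)·ln p(x,y) over all 6 cells.
  cell (0,r): −0.01·ln0.01 = 0.0461
  cell (0,s): −0.07·ln0.07 = 0.1861
  cell (1,r): −0.44·ln0.44 = 0.3612
  cell (1,s): −0.15·ln0.15 = 0.2846
  cell (2,r): −0.15·ln0.15 = 0.2846
  cell (2,s): −0.18·ln0.18 = 0.3087
Sum = 1.471 nats.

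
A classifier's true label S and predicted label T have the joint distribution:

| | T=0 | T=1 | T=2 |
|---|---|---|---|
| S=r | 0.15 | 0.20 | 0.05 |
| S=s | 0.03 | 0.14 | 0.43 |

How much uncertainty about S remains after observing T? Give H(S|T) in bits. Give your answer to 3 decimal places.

0.681 bits

Chain rule: H(S|T) = H(S,T) − H(T).
Marginals: p(S) = (0.4000, 0.6000), p(T) = (0.1800, 0.3400, 0.4800).
H(S,T) = 2.1635 bits; H(T) = 1.4828 bits.
H(S|T) = 2.1635 − 1.4828 = 0.681 bits.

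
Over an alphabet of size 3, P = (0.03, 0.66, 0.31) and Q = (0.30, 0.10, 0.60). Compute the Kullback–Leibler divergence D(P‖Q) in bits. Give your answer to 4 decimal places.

1.4018 bits

D(P‖Q) = Σ p·log₂(p/q).
  0.03·log₂(0.03/0.30) = -0.09966
  0.66·log₂(0.66/0.10) = 1.79683
  0.31·log₂(0.31/0.60) = -0.29534
D(P‖Q) = 1.4018 bits.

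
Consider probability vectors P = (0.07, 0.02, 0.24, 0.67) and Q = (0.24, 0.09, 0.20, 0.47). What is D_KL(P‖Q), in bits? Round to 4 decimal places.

0.2380 bits

D(P‖Q) = Σ p·log₂(p/q).
  0.07·log₂(0.07/0.24) = -0.12443
  0.02·log₂(0.02/0.09) = -0.04340
  0.24·log₂(0.24/0.20) = 0.06313
  0.67·log₂(0.67/0.47) = 0.34271
D(P‖Q) = 0.2380 bits.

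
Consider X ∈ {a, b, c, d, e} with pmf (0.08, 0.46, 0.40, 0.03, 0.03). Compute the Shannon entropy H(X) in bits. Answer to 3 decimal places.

1.639 bits

H(X) = −Σ p·log₂ p.
  −(0.08)·log₂(0.08) = 0.2915
  −(0.46)·log₂(0.46) = 0.5153
  −(0.40)·log₂(0.40) = 0.5288
  −(0.03)·log₂(0.03) = 0.1518
  −(0.03)·log₂(0.03) = 0.1518
Sum: 0.2915 + 0.5153 + 0.5288 + 0.1518 + 0.1518 = 1.639 bits.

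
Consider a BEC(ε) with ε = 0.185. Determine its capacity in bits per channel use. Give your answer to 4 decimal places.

0.8150 bits

Binary erasure channel: capacity C = 1 − ε.
C = 1 − 0.185 = 0.8150 bits per channel use.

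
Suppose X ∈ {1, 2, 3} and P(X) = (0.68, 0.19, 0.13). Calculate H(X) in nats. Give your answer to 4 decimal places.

H(X) = −Σ p·ln p.
  −(0.68)·ln(0.68) = 0.26225
  −(0.19)·ln(0.19) = 0.31554
  −(0.13)·ln(0.13) = 0.26523
Sum: 0.26225 + 0.31554 + 0.26523 = 0.8430 nats.

0.8430 nats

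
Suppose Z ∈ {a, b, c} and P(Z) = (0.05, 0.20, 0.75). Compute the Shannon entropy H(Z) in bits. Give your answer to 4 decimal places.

H(Z) = −Σ p·log₂ p.
  −(0.05)·log₂(0.05) = 0.21610
  −(0.20)·log₂(0.20) = 0.46439
  −(0.75)·log₂(0.75) = 0.31128
Sum: 0.21610 + 0.46439 + 0.31128 = 0.9918 bits.

0.9918 bits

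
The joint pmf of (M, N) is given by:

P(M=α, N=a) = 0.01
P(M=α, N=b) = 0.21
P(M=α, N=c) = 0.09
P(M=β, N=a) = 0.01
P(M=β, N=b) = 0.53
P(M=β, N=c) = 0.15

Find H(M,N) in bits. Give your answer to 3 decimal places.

1.814 bits

H(M,N) = −Σ p(x,y)·log₂ p(x,y) over all 6 cells.
  cell (α,a): −0.01·log₂0.01 = 0.0664
  cell (α,b): −0.21·log₂0.21 = 0.4728
  cell (α,c): −0.09·log₂0.09 = 0.3127
  cell (β,a): −0.01·log₂0.01 = 0.0664
  cell (β,b): −0.53·log₂0.53 = 0.4854
  cell (β,c): −0.15·log₂0.15 = 0.4105
Sum = 1.814 bits.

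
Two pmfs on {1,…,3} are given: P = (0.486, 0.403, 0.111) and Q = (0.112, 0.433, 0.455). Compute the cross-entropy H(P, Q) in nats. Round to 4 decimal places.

1.4887 nats

H(P,Q) = −Σ p·ln q.
  −0.486·ln(0.112) = 1.06398
  −0.403·ln(0.433) = 0.33732
  −0.111·ln(0.455) = 0.08741
H(P,Q) = 1.4887 nats.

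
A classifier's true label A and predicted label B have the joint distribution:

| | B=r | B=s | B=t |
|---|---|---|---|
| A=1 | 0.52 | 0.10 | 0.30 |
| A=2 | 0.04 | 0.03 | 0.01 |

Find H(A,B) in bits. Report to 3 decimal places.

H(A,B) = −Σ p(x,y)·log₂ p(x,y) over all 6 cells.
  cell (1,r): −0.52·log₂0.52 = 0.4906
  cell (1,s): −0.10·log₂0.10 = 0.3322
  cell (1,t): −0.30·log₂0.30 = 0.5211
  cell (2,r): −0.04·log₂0.04 = 0.1858
  cell (2,s): −0.03·log₂0.03 = 0.1518
  cell (2,t): −0.01·log₂0.01 = 0.0664
Sum = 1.748 bits.

1.748 bits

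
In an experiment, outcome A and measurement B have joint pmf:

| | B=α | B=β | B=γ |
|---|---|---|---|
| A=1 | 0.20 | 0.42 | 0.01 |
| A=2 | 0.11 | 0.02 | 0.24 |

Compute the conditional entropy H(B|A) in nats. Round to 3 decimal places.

0.737 nats

Chain rule: H(B|A) = H(A,B) − H(A).
Marginals: p(A) = (0.6300, 0.3700), p(B) = (0.3100, 0.4400, 0.2500).
H(A,B) = 1.3958 nats; H(A) = 0.6590 nats.
H(B|A) = 1.3958 − 0.6590 = 0.737 nats.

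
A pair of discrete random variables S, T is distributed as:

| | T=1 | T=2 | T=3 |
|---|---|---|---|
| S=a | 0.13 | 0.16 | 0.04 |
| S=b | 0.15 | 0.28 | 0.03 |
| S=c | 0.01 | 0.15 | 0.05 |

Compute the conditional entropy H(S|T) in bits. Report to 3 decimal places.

Chain rule: H(S|T) = H(S,T) − H(T).
Marginals: p(S) = (0.3300, 0.4600, 0.2100), p(T) = (0.2900, 0.5900, 0.1200).
H(S,T) = 2.7610 bits; H(T) = 1.3341 bits.
H(S|T) = 2.7610 − 1.3341 = 1.427 bits.

1.427 bits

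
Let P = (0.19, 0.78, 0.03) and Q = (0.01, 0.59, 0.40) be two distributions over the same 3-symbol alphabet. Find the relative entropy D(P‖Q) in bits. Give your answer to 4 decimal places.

1.0091 bits

D(P‖Q) = Σ p·log₂(p/q).
  0.19·log₂(0.19/0.01) = 0.80711
  0.78·log₂(0.78/0.59) = 0.31415
  0.03·log₂(0.03/0.40) = -0.11211
D(P‖Q) = 1.0091 bits.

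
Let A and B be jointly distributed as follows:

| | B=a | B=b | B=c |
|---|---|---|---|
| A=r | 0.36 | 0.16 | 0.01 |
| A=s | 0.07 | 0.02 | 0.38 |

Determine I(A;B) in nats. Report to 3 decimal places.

Marginals: p(A) = (0.5300, 0.4700), p(B) = (0.4300, 0.1800, 0.3900).
I(A;B) = H(A) + H(B) − H(A,B).
H(A) = 0.6913, H(B) = 1.0388, H(A,B) = 1.3391.
I(A;B) = 0.6913 + 1.0388 − 1.3391 = 0.391 nats.

0.391 nats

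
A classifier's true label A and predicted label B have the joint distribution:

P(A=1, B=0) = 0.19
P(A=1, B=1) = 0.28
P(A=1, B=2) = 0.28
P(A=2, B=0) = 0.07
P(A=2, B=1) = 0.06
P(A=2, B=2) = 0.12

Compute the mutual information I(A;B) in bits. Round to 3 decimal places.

0.012 bits

Marginals: p(A) = (0.7500, 0.2500), p(B) = (0.2600, 0.3400, 0.4000).
I(A;B) = Σ p(x,y)·log₂[p(x,y)/(p(x)p(y))].
  (1,0): 0.19·log₂(0.9744) = -0.0071
  (1,1): 0.28·log₂(1.0980) = 0.0378
  (1,2): 0.28·log₂(0.9333) = -0.0279
  (2,0): 0.07·log₂(1.0769) = 0.0075
  (2,1): 0.06·log₂(0.7059) = -0.0302
  (2,2): 0.12·log₂(1.2000) = 0.0316
Sum = 0.012 bits.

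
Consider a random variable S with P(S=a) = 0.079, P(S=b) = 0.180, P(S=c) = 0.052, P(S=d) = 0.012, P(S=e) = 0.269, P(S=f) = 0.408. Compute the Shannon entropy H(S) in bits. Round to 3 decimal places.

2.070 bits

H(S) = −Σ p·log₂ p.
  −(0.079)·log₂(0.079) = 0.2893
  −(0.180)·log₂(0.180) = 0.4453
  −(0.052)·log₂(0.052) = 0.2218
  −(0.012)·log₂(0.012) = 0.0766
  −(0.269)·log₂(0.269) = 0.5096
  −(0.408)·log₂(0.408) = 0.5277
Sum: 0.2893 + 0.4453 + 0.2218 + 0.0766 + 0.5096 + 0.5277 = 2.070 bits.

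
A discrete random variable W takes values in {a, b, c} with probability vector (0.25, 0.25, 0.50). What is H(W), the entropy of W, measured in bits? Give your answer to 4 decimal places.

H(W) = −Σ p·log₂ p.
  −(0.25)·log₂(0.25) = 0.50000
  −(0.25)·log₂(0.25) = 0.50000
  −(0.50)·log₂(0.50) = 0.50000
Sum: 0.50000 + 0.50000 + 0.50000 = 1.5000 bits.

1.5000 bits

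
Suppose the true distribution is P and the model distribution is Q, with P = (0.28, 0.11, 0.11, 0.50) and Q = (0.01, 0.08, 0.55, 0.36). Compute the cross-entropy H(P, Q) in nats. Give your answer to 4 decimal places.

2.1439 nats

H(P,Q) = −Σ p·ln q.
  −0.28·ln(0.01) = 1.28945
  −0.11·ln(0.08) = 0.27783
  −0.11·ln(0.55) = 0.06576
  −0.50·ln(0.36) = 0.51083
H(P,Q) = 2.1439 nats.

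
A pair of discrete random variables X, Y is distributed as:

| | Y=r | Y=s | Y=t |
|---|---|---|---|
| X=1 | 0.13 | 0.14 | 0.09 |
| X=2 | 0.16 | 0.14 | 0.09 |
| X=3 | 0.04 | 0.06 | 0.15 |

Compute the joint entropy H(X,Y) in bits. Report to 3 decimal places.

H(X,Y) = −Σ p(x,y)·log₂ p(x,y) over all 9 cells.
  cell (1,r): −0.13·log₂0.13 = 0.3826
  cell (1,s): −0.14·log₂0.14 = 0.3971
  cell (1,t): −0.09·log₂0.09 = 0.3127
  cell (2,r): −0.16·log₂0.16 = 0.4230
  cell (2,s): −0.14·log₂0.14 = 0.3971
  cell (2,t): −0.09·log₂0.09 = 0.3127
  cell (3,r): −0.04·log₂0.04 = 0.1858
  cell (3,s): −0.06·log₂0.06 = 0.2435
  cell (3,t): −0.15·log₂0.15 = 0.4105
Sum = 3.065 bits.

3.065 bits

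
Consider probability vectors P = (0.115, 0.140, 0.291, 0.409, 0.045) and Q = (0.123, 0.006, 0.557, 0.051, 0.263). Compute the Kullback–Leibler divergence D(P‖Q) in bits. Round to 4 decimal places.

1.4663 bits

D(P‖Q) = Σ p·log₂(p/q).
  0.115·log₂(0.115/0.123) = -0.01116
  0.140·log₂(0.140/0.006) = 0.63620
  0.291·log₂(0.291/0.557) = -0.27257
  0.409·log₂(0.409/0.051) = 1.22844
  0.045·log₂(0.045/0.263) = -0.11462
D(P‖Q) = 1.4663 bits.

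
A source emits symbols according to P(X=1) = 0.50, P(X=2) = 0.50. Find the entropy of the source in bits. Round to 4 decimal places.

1.0000 bits

H(X) = −Σ p·log₂ p.
  −(0.50)·log₂(0.50) = 0.50000
  −(0.50)·log₂(0.50) = 0.50000
Sum: 0.50000 + 0.50000 = 1.0000 bits.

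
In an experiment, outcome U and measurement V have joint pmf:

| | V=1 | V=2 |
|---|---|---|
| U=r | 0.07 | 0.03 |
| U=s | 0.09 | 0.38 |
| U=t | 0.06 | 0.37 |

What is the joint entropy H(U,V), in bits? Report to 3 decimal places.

H(U,V) = −Σ p(x,y)·log₂ p(x,y) over all 6 cells.
  cell (r,1): −0.07·log₂0.07 = 0.2686
  cell (r,2): −0.03·log₂0.03 = 0.1518
  cell (s,1): −0.09·log₂0.09 = 0.3127
  cell (s,2): −0.38·log₂0.38 = 0.5305
  cell (t,1): −0.06·log₂0.06 = 0.2435
  cell (t,2): −0.37·log₂0.37 = 0.5307
Sum = 2.038 bits.

2.038 bits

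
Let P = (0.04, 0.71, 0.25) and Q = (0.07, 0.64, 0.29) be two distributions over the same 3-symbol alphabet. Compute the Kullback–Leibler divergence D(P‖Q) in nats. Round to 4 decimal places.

0.0142 nats

D(P‖Q) = Σ p·ln(p/q).
  0.04·ln(0.04/0.07) = -0.02238
  0.71·ln(0.71/0.64) = 0.07370
  0.25·ln(0.25/0.29) = -0.03711
D(P‖Q) = 0.0142 nats.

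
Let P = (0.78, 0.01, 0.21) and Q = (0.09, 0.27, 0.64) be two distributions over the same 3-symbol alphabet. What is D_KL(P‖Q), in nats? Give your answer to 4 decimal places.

1.4174 nats

D(P‖Q) = Σ p·ln(p/q).
  0.78·ln(0.78/0.09) = 1.68440
  0.01·ln(0.01/0.27) = -0.03296
  0.21·ln(0.21/0.64) = -0.23402
D(P‖Q) = 1.4174 nats.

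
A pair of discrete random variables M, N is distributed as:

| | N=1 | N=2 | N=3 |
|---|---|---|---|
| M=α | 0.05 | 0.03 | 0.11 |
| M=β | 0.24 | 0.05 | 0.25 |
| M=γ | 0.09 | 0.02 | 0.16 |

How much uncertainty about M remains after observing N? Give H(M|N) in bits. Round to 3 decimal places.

1.424 bits

Marginals: p(M) = (0.1900, 0.5400, 0.2700), p(N) = (0.3800, 0.1000, 0.5200).
H(M|N) = Σ p(N) · H(M|N=·).
  N=1: p=0.3800, H(M|N=1) = 1.2959
  N=2: p=0.1000, H(M|N=2) = 1.4855
  N=3: p=0.5200, H(M|N=3) = 1.5052
Weighted sum = 1.424 bits.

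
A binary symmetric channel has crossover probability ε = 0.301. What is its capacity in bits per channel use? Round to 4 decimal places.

0.1175 bits

Binary symmetric channel: C = 1 − h₂(ε) where h₂ is the binary entropy function.
h₂(0.301) = −0.301·log₂0.301 − 0.699·log₂0.699 = 0.8825.
C = 1 − 0.8825 = 0.1175 bits per channel use.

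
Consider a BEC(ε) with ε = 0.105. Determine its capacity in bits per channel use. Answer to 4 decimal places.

0.8950 bits

Binary erasure channel: capacity C = 1 − ε.
C = 1 − 0.105 = 0.8950 bits per channel use.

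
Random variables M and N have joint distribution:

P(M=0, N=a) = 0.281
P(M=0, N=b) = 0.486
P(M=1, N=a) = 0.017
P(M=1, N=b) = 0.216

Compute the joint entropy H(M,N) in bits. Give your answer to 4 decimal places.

H(M,N) = −Σ p(x,y)·log₂ p(x,y) over all 4 cells.
  cell (0,a): −0.281·log₂0.281 = 0.51461
  cell (0,b): −0.486·log₂0.486 = 0.50591
  cell (1,a): −0.017·log₂0.017 = 0.09993
  cell (1,b): −0.216·log₂0.216 = 0.47755
Sum = 1.5980 bits.

1.5980 bits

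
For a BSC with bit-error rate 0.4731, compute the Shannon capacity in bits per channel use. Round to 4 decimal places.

0.0021 bits

Binary symmetric channel: C = 1 − h₂(ε) where h₂ is the binary entropy function.
h₂(0.4731) = −0.4731·log₂0.4731 − 0.5269·log₂0.5269 = 0.9979.
C = 1 − 0.9979 = 0.0021 bits per channel use.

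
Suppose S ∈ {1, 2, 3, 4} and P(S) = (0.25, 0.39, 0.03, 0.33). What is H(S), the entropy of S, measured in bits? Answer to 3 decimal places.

H(S) = −Σ p·log₂ p.
  −(0.25)·log₂(0.25) = 0.5000
  −(0.39)·log₂(0.39) = 0.5298
  −(0.03)·log₂(0.03) = 0.1518
  −(0.33)·log₂(0.33) = 0.5278
Sum: 0.5000 + 0.5298 + 0.1518 + 0.5278 = 1.709 bits.

1.709 bits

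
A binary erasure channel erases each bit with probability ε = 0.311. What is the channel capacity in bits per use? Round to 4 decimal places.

0.6890 bits

Binary erasure channel: capacity C = 1 − ε.
C = 1 − 0.311 = 0.6890 bits per channel use.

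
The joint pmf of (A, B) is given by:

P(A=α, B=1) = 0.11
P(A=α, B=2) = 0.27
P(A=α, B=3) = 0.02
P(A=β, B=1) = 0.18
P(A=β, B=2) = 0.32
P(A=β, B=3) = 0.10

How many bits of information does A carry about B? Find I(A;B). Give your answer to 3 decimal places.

Marginals: p(A) = (0.4000, 0.6000), p(B) = (0.2900, 0.5900, 0.1200).
I(A;B) = Σ p(x,y)·log₂[p(x,y)/(p(x)p(y))].
  (α,1): 0.11·log₂(0.9483) = -0.0084
  (α,2): 0.27·log₂(1.1441) = 0.0524
  (α,3): 0.02·log₂(0.4167) = -0.0253
  (β,1): 0.18·log₂(1.0345) = 0.0088
  (β,2): 0.32·log₂(0.9040) = -0.0466
  (β,3): 0.10·log₂(1.3889) = 0.0474
Sum = 0.028 bits.

0.028 bits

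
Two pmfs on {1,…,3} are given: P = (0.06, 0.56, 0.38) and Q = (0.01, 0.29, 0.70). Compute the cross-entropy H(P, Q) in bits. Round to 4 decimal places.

H(P,Q) = −Σ p·log₂ q.
  −0.06·log₂(0.01) = 0.39863
  −0.56·log₂(0.29) = 1.00009
  −0.38·log₂(0.70) = 0.19554
H(P,Q) = 1.5943 bits.

1.5943 bits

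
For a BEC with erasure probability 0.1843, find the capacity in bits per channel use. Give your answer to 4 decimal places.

Binary erasure channel: capacity C = 1 − ε.
C = 1 − 0.1843 = 0.8157 bits per channel use.

0.8157 bits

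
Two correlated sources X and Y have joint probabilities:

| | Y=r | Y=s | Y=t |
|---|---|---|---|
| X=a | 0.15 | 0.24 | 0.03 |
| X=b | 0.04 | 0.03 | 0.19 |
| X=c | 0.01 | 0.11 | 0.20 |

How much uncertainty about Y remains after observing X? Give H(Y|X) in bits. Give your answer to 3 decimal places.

1.173 bits

Marginals: p(X) = (0.4200, 0.2600, 0.3200), p(Y) = (0.2000, 0.3800, 0.4200).
H(Y|X) = Σ p(X) · H(Y|X=·).
  X=a: p=0.4200, H(Y|X=a) = 1.2638
  X=b: p=0.2600, H(Y|X=b) = 1.1056
  X=c: p=0.3200, H(Y|X=c) = 1.1096
Weighted sum = 1.173 bits.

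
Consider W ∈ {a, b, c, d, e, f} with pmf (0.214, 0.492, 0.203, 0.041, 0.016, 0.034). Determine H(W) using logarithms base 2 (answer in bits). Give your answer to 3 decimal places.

H(W) = −Σ p·log₂ p.
  −(0.214)·log₂(0.214) = 0.4760
  −(0.492)·log₂(0.492) = 0.5034
  −(0.203)·log₂(0.203) = 0.4670
  −(0.041)·log₂(0.041) = 0.1889
  −(0.016)·log₂(0.016) = 0.0955
  −(0.034)·log₂(0.034) = 0.1659
Sum: 0.4760 + 0.5034 + 0.4670 + 0.1889 + 0.0955 + 0.1659 = 1.897 bits.

1.897 bits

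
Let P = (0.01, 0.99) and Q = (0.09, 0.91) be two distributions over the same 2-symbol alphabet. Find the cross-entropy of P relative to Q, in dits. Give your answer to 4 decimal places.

0.0510 dits

H(P,Q) = −Σ p·log₁₀ q.
  −0.01·log₁₀(0.09) = 0.01046
  −0.99·log₁₀(0.91) = 0.04055
H(P,Q) = 0.0510 dits.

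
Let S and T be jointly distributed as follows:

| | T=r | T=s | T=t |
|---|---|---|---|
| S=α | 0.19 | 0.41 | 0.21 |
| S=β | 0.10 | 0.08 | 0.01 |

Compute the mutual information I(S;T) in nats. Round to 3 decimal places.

0.041 nats

Marginals: p(S) = (0.8100, 0.1900), p(T) = (0.2900, 0.4900, 0.2200).
I(S;T) = Σ p(x,y)·ln[p(x,y)/(p(x)p(y))].
  (α,r): 0.19·ln(0.8089) = -0.0403
  (α,s): 0.41·ln(1.0330) = 0.0133
  (α,t): 0.21·ln(1.1785) = 0.0345
  (β,r): 0.10·ln(1.8149) = 0.0596
  (β,s): 0.08·ln(0.8593) = -0.0121
  (β,t): 0.01·ln(0.2392) = -0.0143
Sum = 0.041 nats.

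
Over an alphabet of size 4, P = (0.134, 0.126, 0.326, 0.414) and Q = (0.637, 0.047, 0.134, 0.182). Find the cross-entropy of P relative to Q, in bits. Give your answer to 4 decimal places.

2.6059 bits

H(P,Q) = −Σ p·log₂ q.
  −0.134·log₂(0.637) = 0.08719
  −0.126·log₂(0.047) = 0.55581
  −0.326·log₂(0.134) = 0.94530
  −0.414·log₂(0.182) = 1.01761
H(P,Q) = 2.6059 bits.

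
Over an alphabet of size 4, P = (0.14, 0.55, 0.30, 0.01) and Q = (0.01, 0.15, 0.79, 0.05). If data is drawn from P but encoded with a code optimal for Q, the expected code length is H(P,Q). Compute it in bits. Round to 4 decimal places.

H(P,Q) = −Σ p·log₂ q.
  −0.14·log₂(0.01) = 0.93014
  −0.55·log₂(0.15) = 1.50533
  −0.30·log₂(0.79) = 0.10202
  −0.01·log₂(0.05) = 0.04322
H(P,Q) = 2.5807 bits.

2.5807 bits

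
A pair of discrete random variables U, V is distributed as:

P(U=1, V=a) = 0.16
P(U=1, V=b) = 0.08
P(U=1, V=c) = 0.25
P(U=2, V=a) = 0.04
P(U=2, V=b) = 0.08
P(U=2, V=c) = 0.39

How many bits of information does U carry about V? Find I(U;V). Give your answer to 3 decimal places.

Marginals: p(U) = (0.4900, 0.5100), p(V) = (0.2000, 0.1600, 0.6400).
I(U;V) = Σ p(x,y)·log₂[p(x,y)/(p(x)p(y))].
  (1,a): 0.16·log₂(1.6327) = 0.1132
  (1,b): 0.08·log₂(1.0204) = 0.0023
  (1,c): 0.25·log₂(0.7972) = -0.0817
  (2,a): 0.04·log₂(0.3922) = -0.0540
  (2,b): 0.08·log₂(0.9804) = -0.0023
  (2,c): 0.39·log₂(1.1949) = 0.1002
Sum = 0.078 bits.

0.078 bits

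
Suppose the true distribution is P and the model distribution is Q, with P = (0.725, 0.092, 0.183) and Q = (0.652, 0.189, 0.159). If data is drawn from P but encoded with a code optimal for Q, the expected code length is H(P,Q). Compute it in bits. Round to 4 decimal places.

1.1540 bits

H(P,Q) = −Σ p·log₂ q.
  −0.725·log₂(0.652) = 0.44737
  −0.092·log₂(0.189) = 0.22113
  −0.183·log₂(0.159) = 0.48548
H(P,Q) = 1.1540 bits.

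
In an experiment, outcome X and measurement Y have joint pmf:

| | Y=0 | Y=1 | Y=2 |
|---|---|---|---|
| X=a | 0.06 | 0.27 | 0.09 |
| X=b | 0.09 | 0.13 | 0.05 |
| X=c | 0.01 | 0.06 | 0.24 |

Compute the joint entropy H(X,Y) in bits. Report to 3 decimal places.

H(X,Y) = −Σ p(x,y)·log₂ p(x,y) over all 9 cells.
  cell (a,0): −0.06·log₂0.06 = 0.2435
  cell (a,1): −0.27·log₂0.27 = 0.5100
  cell (a,2): −0.09·log₂0.09 = 0.3127
  cell (b,0): −0.09·log₂0.09 = 0.3127
  cell (b,1): −0.13·log₂0.13 = 0.3826
  cell (b,2): −0.05·log₂0.05 = 0.2161
  cell (c,0): −0.01·log₂0.01 = 0.0664
  cell (c,1): −0.06·log₂0.06 = 0.2435
  cell (c,2): −0.24·log₂0.24 = 0.4941
Sum = 2.782 bits.

2.782 bits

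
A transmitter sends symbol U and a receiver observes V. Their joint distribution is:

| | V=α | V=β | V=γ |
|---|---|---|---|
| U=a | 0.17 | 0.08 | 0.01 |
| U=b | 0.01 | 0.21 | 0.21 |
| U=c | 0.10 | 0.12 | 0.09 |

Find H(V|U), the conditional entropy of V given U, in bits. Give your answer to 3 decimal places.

Chain rule: H(V|U) = H(U,V) − H(U).
Marginals: p(U) = (0.2600, 0.4300, 0.3100), p(V) = (0.2800, 0.4100, 0.3100).
H(U,V) = 2.8165 bits; H(U) = 1.5526 bits.
H(V|U) = 2.8165 − 1.5526 = 1.264 bits.

1.264 bits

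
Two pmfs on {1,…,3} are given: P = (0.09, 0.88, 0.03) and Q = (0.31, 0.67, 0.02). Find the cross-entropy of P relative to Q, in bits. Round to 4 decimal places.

0.8298 bits

H(P,Q) = −Σ p·log₂ q.
  −0.09·log₂(0.31) = 0.15207
  −0.88·log₂(0.67) = 0.50843
  −0.03·log₂(0.02) = 0.16932
H(P,Q) = 0.8298 bits.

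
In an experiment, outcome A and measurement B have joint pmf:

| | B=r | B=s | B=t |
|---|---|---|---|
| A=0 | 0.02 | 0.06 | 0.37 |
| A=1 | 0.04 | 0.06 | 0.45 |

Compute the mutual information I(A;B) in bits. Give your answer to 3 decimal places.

Marginals: p(A) = (0.4500, 0.5500), p(B) = (0.0600, 0.1200, 0.8200).
I(A;B) = Σ p(x,y)·log₂[p(x,y)/(p(x)p(y))].
  (0,r): 0.02·log₂(0.7407) = -0.0087
  (0,s): 0.06·log₂(1.1111) = 0.0091
  (0,t): 0.37·log₂(1.0027) = 0.0014
  (1,r): 0.04·log₂(1.2121) = 0.0111
  (1,s): 0.06·log₂(0.9091) = -0.0083
  (1,t): 0.45·log₂(0.9978) = -0.0014
Sum = 0.003 bits.

0.003 bits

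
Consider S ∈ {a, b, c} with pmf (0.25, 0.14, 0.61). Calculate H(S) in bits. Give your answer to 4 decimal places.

H(S) = −Σ p·log₂ p.
  −(0.25)·log₂(0.25) = 0.50000
  −(0.14)·log₂(0.14) = 0.39711
  −(0.61)·log₂(0.61) = 0.43500
Sum: 0.50000 + 0.39711 + 0.43500 = 1.3321 bits.

1.3321 bits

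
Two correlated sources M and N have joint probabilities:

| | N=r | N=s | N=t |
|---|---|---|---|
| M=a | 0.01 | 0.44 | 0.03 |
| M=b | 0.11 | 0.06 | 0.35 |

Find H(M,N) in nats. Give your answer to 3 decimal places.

H(M,N) = −Σ p(x,y)·ln p(x,y) over all 6 cells.
  cell (a,r): −0.01·ln0.01 = 0.0461
  cell (a,s): −0.44·ln0.44 = 0.3612
  cell (a,t): −0.03·ln0.03 = 0.1052
  cell (b,r): −0.11·ln0.11 = 0.2428
  cell (b,s): −0.06·ln0.06 = 0.1688
  cell (b,t): −0.35·ln0.35 = 0.3674
Sum = 1.292 nats.

1.292 nats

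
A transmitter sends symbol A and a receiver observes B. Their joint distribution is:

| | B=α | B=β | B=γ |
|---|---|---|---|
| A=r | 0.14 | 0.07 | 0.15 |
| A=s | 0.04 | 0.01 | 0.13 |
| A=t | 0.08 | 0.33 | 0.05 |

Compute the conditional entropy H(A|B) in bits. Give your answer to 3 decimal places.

1.186 bits

Chain rule: H(A|B) = H(A,B) − H(B).
Marginals: p(A) = (0.3600, 0.1800, 0.4600), p(B) = (0.2600, 0.4100, 0.3300).
H(A,B) = 2.7465 bits; H(B) = 1.5605 bits.
H(A|B) = 2.7465 − 1.5605 = 1.186 bits.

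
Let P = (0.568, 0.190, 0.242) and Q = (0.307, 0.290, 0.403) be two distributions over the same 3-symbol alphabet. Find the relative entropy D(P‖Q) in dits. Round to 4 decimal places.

D(P‖Q) = Σ p·log₁₀(p/q).
  0.568·log₁₀(0.568/0.307) = 0.15178
  0.190·log₁₀(0.190/0.290) = -0.03489
  0.242·log₁₀(0.242/0.403) = -0.05360
D(P‖Q) = 0.0633 dits.

0.0633 dits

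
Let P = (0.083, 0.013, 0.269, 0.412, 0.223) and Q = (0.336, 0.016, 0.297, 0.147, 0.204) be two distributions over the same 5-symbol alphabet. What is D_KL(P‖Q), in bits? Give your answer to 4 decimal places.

0.4315 bits

D(P‖Q) = Σ p·log₂(p/q).
  0.083·log₂(0.083/0.336) = -0.16743
  0.013·log₂(0.013/0.016) = -0.00389
  0.269·log₂(0.269/0.297) = -0.03843
  0.412·log₂(0.412/0.147) = 0.61257
  0.223·log₂(0.223/0.204) = 0.02865
D(P‖Q) = 0.4315 bits.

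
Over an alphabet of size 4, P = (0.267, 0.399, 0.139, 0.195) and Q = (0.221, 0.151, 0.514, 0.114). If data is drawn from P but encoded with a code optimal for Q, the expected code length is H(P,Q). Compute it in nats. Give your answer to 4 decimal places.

1.6733 nats

H(P,Q) = −Σ p·ln q.
  −0.267·ln(0.221) = 0.40306
  −0.399·ln(0.151) = 0.75430
  −0.139·ln(0.514) = 0.09251
  −0.195·ln(0.114) = 0.42345
H(P,Q) = 1.6733 nats.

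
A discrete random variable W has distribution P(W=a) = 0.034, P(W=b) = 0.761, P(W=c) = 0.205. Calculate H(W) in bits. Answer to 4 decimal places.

H(W) = −Σ p·log₂ p.
  −(0.034)·log₂(0.034) = 0.16586
  −(0.761)·log₂(0.761) = 0.29986
  −(0.205)·log₂(0.205) = 0.46869
Sum: 0.16586 + 0.29986 + 0.46869 = 0.9344 bits.

0.9344 bits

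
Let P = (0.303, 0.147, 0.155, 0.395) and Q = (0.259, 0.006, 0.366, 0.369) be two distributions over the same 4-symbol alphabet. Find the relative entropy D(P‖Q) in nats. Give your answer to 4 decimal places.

0.4115 nats

D(P‖Q) = Σ p·ln(p/q).
  0.303·ln(0.303/0.259) = 0.04754
  0.147·ln(0.147/0.006) = 0.47020
  0.155·ln(0.155/0.366) = -0.13318
  0.395·ln(0.395/0.369) = 0.02690
D(P‖Q) = 0.4115 nats.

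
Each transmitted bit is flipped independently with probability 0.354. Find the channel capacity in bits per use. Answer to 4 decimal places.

Binary symmetric channel: C = 1 − h₂(ε) where h₂ is the binary entropy function.
h₂(0.354) = −0.354·log₂0.354 − 0.646·log₂0.646 = 0.9376.
C = 1 − 0.9376 = 0.0624 bits per channel use.

0.0624 bits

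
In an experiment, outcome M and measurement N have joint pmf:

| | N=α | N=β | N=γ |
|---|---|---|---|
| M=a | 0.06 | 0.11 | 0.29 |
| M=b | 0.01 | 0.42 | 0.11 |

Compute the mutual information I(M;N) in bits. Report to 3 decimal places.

0.224 bits

Marginals: p(M) = (0.4600, 0.5400), p(N) = (0.0700, 0.5300, 0.4000).
I(M;N) = Σ p(x,y)·log₂[p(x,y)/(p(x)p(y))].
  (a,α): 0.06·log₂(1.8634) = 0.0539
  (a,β): 0.11·log₂(0.4512) = -0.1263
  (a,γ): 0.29·log₂(1.5761) = 0.1903
  (b,α): 0.01·log₂(0.2646) = -0.0192
  (b,β): 0.42·log₂(1.4675) = 0.2324
  (b,γ): 0.11·log₂(0.5093) = -0.1071
Sum = 0.224 bits.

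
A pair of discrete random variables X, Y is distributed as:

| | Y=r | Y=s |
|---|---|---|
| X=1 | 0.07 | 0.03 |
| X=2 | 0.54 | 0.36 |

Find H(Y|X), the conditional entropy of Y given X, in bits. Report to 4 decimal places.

0.9620 bits

Marginals: p(X) = (0.1000, 0.9000), p(Y) = (0.6100, 0.3900).
H(Y|X) = Σ p(X) · H(Y|X=·).
  X=1: p=0.1000, H(Y|X=1) = 0.8813
  X=2: p=0.9000, H(Y|X=2) = 0.9710
Weighted sum = 0.9620 bits.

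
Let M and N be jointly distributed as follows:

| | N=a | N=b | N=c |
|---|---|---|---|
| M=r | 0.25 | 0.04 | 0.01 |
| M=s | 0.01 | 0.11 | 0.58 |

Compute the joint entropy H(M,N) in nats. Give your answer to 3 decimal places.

H(M,N) = −Σ p(x,y)·ln p(x,y) over all 6 cells.
  cell (r,a): −0.25·ln0.25 = 0.3466
  cell (r,b): −0.04·ln0.04 = 0.1288
  cell (r,c): −0.01·ln0.01 = 0.0461
  cell (s,a): −0.01·ln0.01 = 0.0461
  cell (s,b): −0.11·ln0.11 = 0.2428
  cell (s,c): −0.58·ln0.58 = 0.3159
Sum = 1.126 nats.

1.126 nats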